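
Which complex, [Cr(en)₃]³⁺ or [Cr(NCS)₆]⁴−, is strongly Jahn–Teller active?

[Cr(en)₃]³⁺: Ligand charges: ethylenediamine is neutral. With an overall charge of +3 the chromium centre must be in the +3 oxidation state. Group 6 minus oxidation state 3 gives a d³ configuration. The d³ configuration leaves the e_g set evenly filled (or empty) — no strong Jahn–Teller driving force.
[Cr(NCS)₆]⁴−: Ligand charges: each isothiocyanate is −1. With an overall charge of −4 the chromium centre must be in the +2 oxidation state. Group 6 minus oxidation state 2 gives a d⁴ configuration. Isothiocyanate is a weak-field ligand for a first-row metal, so the complex is high-spin. The t₂g³e_g¹ (high-spin) configuration has an unevenly filled e_g set; the Jahn–Teller theorem predicts a tetragonal distortion (typically axial elongation) to lift the degeneracy.

[Cr(NCS)₆]⁴−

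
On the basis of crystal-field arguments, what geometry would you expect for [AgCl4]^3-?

tetrahedral

Each chloride is −1; balancing the −3 overall charge requires Ag(I).
Silver is a group-11 element; Ag(I) is therefore d¹⁰.
Coordination number: 4.
A d¹⁰ ion has no crystal-field stabilisation preference between square planar and tetrahedral, so four ligands adopt the sterically favoured tetrahedral geometry.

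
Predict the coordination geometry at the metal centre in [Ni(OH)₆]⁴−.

Each hydroxide is −1; balancing the −4 overall charge requires Ni(II).
Group 10 minus oxidation state 2 gives a d⁸ configuration.
Coordination number: 6.
Six donors around a single metal centre give an octahedral coordination sphere.

octahedral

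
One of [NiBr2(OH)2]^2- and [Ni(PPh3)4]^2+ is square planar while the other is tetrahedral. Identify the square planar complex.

For [NiBr2(OH)2]^2-: Summing ligand charges against the −2 overall charge gives an oxidation state of +2 for nickel. Group 10 minus oxidation state 2 gives a d⁸ configuration. Bromide and hydroxide are weak-field ligands. With weak-field ligands the CFSE gain from square planar is small, so a 3d d⁸ ion takes the sterically preferred tetrahedral geometry. → tetrahedral.
For [Ni(PPh3)4]^2+: Ligand charges: triphenylphosphine is neutral. With an overall charge of +2 the nickel centre must be in the +2 oxidation state. Ni sits in group 10, so the d-electron count is 10 − 2 = 8. Triphenylphosphine is a strong-field ligand (high in the spectrochemical series). A 3d d⁸ ion with strong-field ligands gains enough CFSE to favour square planar over tetrahedral. → square planar.

[Ni(PPh3)4]^2+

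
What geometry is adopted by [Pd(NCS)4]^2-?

square planar

Each isothiocyanate is −1; balancing the −2 overall charge requires Pd(II).
Pd sits in group 10, so the d-electron count is 10 − 2 = 8.
Coordination number: 4.
A 4d d⁸ ion has a large crystal-field splitting; square planar leaves the high-energy d_{x²−y²} orbital empty and maximises CFSE.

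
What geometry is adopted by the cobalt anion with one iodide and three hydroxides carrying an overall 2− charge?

Each iodide is −1; each hydroxide is −1; balancing the −2 overall charge requires Co(II).
Co sits in group 9, so the d-electron count is 9 − 2 = 7.
Coordination number: 4.
Hydroxide and iodide are weak-field ligands.
For a high-spin 3d d⁷ ion with weak-field ligands the small Δₜ gives little square-planar CFSE advantage, so four ligands adopt the sterically favoured tetrahedral geometry.

tetrahedral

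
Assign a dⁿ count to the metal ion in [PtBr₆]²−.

d6

Ligand charges: each bromide is −1. With an overall charge of −2 the platinum centre must be in the +4 oxidation state.
Group 10 minus oxidation state 4 gives a d⁶ configuration.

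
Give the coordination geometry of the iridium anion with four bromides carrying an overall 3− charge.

square planar

Ligand charges: each bromide is −1. With an overall charge of −3 the iridium centre must be in the +1 oxidation state.
Iridium is a group-9 element; Ir(I) is therefore d⁸.
Coordination number: 4.
A 5d d⁸ ion has a large crystal-field splitting; square planar leaves the high-energy d_{x²−y²} orbital empty and maximises CFSE.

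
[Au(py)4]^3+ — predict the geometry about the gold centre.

square planar

Ligand charges: pyridine is neutral. With an overall charge of +3 the gold centre must be in the +3 oxidation state.
Au sits in group 11, so the d-electron count is 11 − 3 = 8.
With 4 monodentate ligands the coordination number is 4.
A 5d d⁸ ion has a large crystal-field splitting; square planar leaves the high-energy d_{x²−y²} orbital empty and maximises CFSE.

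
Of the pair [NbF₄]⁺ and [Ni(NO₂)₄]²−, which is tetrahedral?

[NbF₄]⁺

For [NbF₄]⁺: Summing ligand charges against the +1 overall charge gives an oxidation state of +5 for niobium. Group 5 minus oxidation state 5 gives a d⁰ configuration. A d⁰ ion has no crystal-field stabilisation preference between square planar and tetrahedral, so four ligands adopt the sterically favoured tetrahedral geometry. → tetrahedral.
For [Ni(NO₂)₄]²−: Each nitro (N-bound nitrite) is −1; balancing the −2 overall charge requires Ni(II). Group 10 minus oxidation state 2 gives a d⁸ configuration. Nitro (N-bound nitrite) is a strong-field ligand (high in the spectrochemical series). A 3d d⁸ ion with strong-field ligands gains enough CFSE to favour square planar over tetrahedral. → square planar.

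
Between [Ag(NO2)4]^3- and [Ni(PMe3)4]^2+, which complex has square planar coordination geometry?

[Ni(PMe3)4]^2+

For [Ag(NO2)4]^3-: Each nitro (N-bound nitrite) is −1; balancing the −3 overall charge requires Ag(I). Group 11 minus oxidation state 1 gives a d¹⁰ configuration. A d¹⁰ ion has no crystal-field stabilisation preference between square planar and tetrahedral, so four ligands adopt the sterically favoured tetrahedral geometry. → tetrahedral.
For [Ni(PMe3)4]^2+: Summing ligand charges against the +2 overall charge gives an oxidation state of +2 for nickel. Ni sits in group 10, so the d-electron count is 10 − 2 = 8. Trimethylphosphine is a strong-field ligand (high in the spectrochemical series). A 3d d⁸ ion with strong-field ligands gains enough CFSE to favour square planar over tetrahedral. → square planar.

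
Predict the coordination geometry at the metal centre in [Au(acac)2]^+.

square planar

Ligand charges: each acetylacetonate is −1. With an overall charge of +1 the gold centre must be in the +3 oxidation state.
Au sits in group 11, so the d-electron count is 11 − 3 = 8.
Counting donor atoms: 2×acetylacetonate (bidentate) → 4 donors. Coordination number = 4.
A 5d d⁸ ion has a large crystal-field splitting; square planar leaves the high-energy d_{x²−y²} orbital empty and maximises CFSE.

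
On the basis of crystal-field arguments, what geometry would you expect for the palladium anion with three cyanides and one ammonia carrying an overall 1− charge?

Each cyanide is −1; ammonia is neutral; balancing the −1 overall charge requires Pd(II).
Group 10 minus oxidation state 2 gives a d⁸ configuration.
With 4 monodentate ligands the coordination number is 4.
A 4d d⁸ ion has a large crystal-field splitting; square planar leaves the high-energy d_{x²−y²} orbital empty and maximises CFSE.

square planar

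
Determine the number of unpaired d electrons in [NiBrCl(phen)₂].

2 unpaired electrons

Each bromide is −1; each chloride is −1; 1,10-phenanthroline is neutral; balancing the 0 overall charge requires Ni(II).
Ni sits in group 10, so the d-electron count is 10 − 2 = 8.
Counting donor atoms: 1×bromide (monodentate) → 1 donor; 1×chloride (monodentate) → 1 donor; 2×1,10-phenanthroline (bidentate) → 4 donors. Coordination number = 6.
In an octahedral field the d⁸ configuration is t₂g⁶e_g² (only one arrangement possible), giving 2 unpaired electrons.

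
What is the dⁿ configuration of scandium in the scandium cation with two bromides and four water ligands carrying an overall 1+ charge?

d0

Ligand charges: each bromide is −1; water is neutral. With an overall charge of +1 the scandium centre must be in the +3 oxidation state.
Sc sits in group 3, so the d-electron count is 3 − 3 = 0.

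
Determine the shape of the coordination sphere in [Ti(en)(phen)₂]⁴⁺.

octahedral

Summing ligand charges against the +4 overall charge gives an oxidation state of +4 for titanium.
Ti sits in group 4, so the d-electron count is 4 − 4 = 0.
Counting donor atoms: 1×ethylenediamine (bidentate) → 2 donors; 2×1,10-phenanthroline (bidentate) → 4 donors. Coordination number = 6.
Six donors around a single metal centre give an octahedral coordination sphere.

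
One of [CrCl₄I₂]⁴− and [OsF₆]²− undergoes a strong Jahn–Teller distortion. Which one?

[CrCl₄I₂]⁴−

[CrCl₄I₂]⁴−: Each chloride is −1; each iodide is −1; balancing the −4 overall charge requires Cr(II). Chromium is a group-6 element; Cr(II) is therefore d⁴. Chloride and iodide are weak-field ligands for a first-row metal, so the complex is high-spin. The t₂g³e_g¹ (high-spin) configuration has an unevenly filled e_g set; the Jahn–Teller theorem predicts a tetragonal distortion (typically axial elongation) to lift the degeneracy.
[OsF₆]²−: Summing ligand charges against the −2 overall charge gives an oxidation state of +4 for osmium. Osmium is a group-8 element; Os(IV) is therefore d⁴. A 5d ion has a large Δₒ and is invariably low-spin. The d⁴ configuration leaves the e_g set evenly filled (or empty) — no strong Jahn–Teller driving force.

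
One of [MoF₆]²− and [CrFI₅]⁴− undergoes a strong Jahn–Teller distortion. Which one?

[MoF₆]²−: Ligand charges: each fluoride is −1. With an overall charge of −2 the molybdenum centre must be in the +4 oxidation state. Molybdenum is a group-6 element; Mo(IV) is therefore d². The d² configuration leaves the e_g set evenly filled (or empty) — no strong Jahn–Teller driving force.
[CrFI₅]⁴−: Ligand charges: each fluoride is −1; each iodide is −1. With an overall charge of −4 the chromium centre must be in the +2 oxidation state. Cr sits in group 6, so the d-electron count is 6 − 2 = 4. Fluoride and iodide are weak-field ligands for a first-row metal, so the complex is high-spin. The t₂g³e_g¹ (high-spin) configuration has an unevenly filled e_g set; the Jahn–Teller theorem predicts a tetragonal distortion (typically axial elongation) to lift the degeneracy.

[CrFI₅]⁴−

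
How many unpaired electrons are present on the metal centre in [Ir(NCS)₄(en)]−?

Ligand charges: each isothiocyanate is −1; ethylenediamine is neutral. With an overall charge of −1 the iridium centre must be in the +3 oxidation state.
Group 9 minus oxidation state 3 gives a d⁶ configuration.
Counting donor atoms: 4×isothiocyanate (monodentate) → 4 donors; 1×ethylenediamine (bidentate) → 2 donors. Coordination number = 6.
The spin state decides the count: a 5d ion has a large Δₒ and is invariably low-spin.
An octahedral low-spin d⁶ ion is t₂g⁶e_g⁰, giving 0 unpaired electrons.

0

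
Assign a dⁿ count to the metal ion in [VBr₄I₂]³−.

d2

Each bromide is −1; each iodide is −1; balancing the −3 overall charge requires V(III).
V sits in group 5, so the d-electron count is 5 − 3 = 2.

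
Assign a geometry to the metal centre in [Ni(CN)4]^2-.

square planar

Ligand charges: each cyanide is −1. With an overall charge of −2 the nickel centre must be in the +2 oxidation state.
Group 10 minus oxidation state 2 gives a d⁸ configuration.
With 4 monodentate ligands the coordination number is 4.
Cyanide is a strong-field ligand (high in the spectrochemical series).
A 3d d⁸ ion with strong-field ligands gains enough CFSE to favour square planar over tetrahedral.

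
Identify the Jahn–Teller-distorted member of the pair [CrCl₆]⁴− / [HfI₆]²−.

[CrCl₆]⁴−

[CrCl₆]⁴−: Ligand charges: each chloride is −1. With an overall charge of −4 the chromium centre must be in the +2 oxidation state. Cr sits in group 6, so the d-electron count is 6 − 2 = 4. Chloride is a weak-field ligand for a first-row metal, so the complex is high-spin. The t₂g³e_g¹ (high-spin) configuration has an unevenly filled e_g set; the Jahn–Teller theorem predicts a tetragonal distortion (typically axial elongation) to lift the degeneracy.
[HfI₆]²−: Each iodide is −1; balancing the −2 overall charge requires Hf(IV). Group 4 minus oxidation state 4 gives a d⁰ configuration. The d⁰ configuration leaves the e_g set evenly filled (or empty) — no strong Jahn–Teller driving force.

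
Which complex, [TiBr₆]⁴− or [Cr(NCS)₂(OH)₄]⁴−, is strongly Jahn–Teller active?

[TiBr₆]⁴−: Each bromide is −1; balancing the −4 overall charge requires Ti(II). Titanium is a group-4 element; Ti(II) is therefore d². The d² configuration leaves the e_g set evenly filled (or empty) — no strong Jahn–Teller driving force.
[Cr(NCS)₂(OH)₄]⁴−: Ligand charges: each isothiocyanate is −1; each hydroxide is −1. With an overall charge of −4 the chromium centre must be in the +2 oxidation state. Chromium is a group-6 element; Cr(II) is therefore d⁴. Hydroxide and isothiocyanate are weak-field ligands for a first-row metal, so the complex is high-spin. The t₂g³e_g¹ (high-spin) configuration has an unevenly filled e_g set; the Jahn–Teller theorem predicts a tetragonal distortion (typically axial elongation) to lift the degeneracy.

[Cr(NCS)₂(OH)₄]⁴−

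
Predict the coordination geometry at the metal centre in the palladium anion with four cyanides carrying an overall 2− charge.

Summing ligand charges against the −2 overall charge gives an oxidation state of +2 for palladium.
Palladium is a group-10 element; Pd(II) is therefore d⁸.
With 4 monodentate ligands the coordination number is 4.
A 4d d⁸ ion has a large crystal-field splitting; square planar leaves the high-energy d_{x²−y²} orbital empty and maximises CFSE.

square planar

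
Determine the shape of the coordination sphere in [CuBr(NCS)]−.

linear

Summing ligand charges against the −1 overall charge gives an oxidation state of +1 for copper.
Copper is a group-11 element; Cu(I) is therefore d¹⁰.
Coordination number: 2.
A d¹⁰ ion with only two ligands adopts a linear arrangement (sp hybridisation; no CFSE preference).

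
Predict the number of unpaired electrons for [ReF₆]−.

2

Each fluoride is −1; balancing the −1 overall charge requires Re(V).
Group 7 minus oxidation state 5 gives a d² configuration.
In an octahedral field the d² configuration is t₂g²e_g⁰ (only one arrangement possible), giving 2 unpaired electrons.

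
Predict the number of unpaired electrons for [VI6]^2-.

Summing ligand charges against the −2 overall charge gives an oxidation state of +4 for vanadium.
V sits in group 5, so the d-electron count is 5 − 4 = 1.
In an octahedral field the d¹ configuration is t₂g¹e_g⁰ (only one arrangement possible), giving 1 unpaired electron.

1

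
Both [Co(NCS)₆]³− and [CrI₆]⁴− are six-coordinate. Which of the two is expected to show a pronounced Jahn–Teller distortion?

[Co(NCS)₆]³−: Summing ligand charges against the −3 overall charge gives an oxidation state of +3 for cobalt. Group 9 minus oxidation state 3 gives a d⁶ configuration. Co(III) has an exceptionally large octahedral splitting and is low-spin with essentially every ligand except fluoride. The d⁶ configuration leaves the e_g set evenly filled (or empty) — no strong Jahn–Teller driving force.
[CrI₆]⁴−: Each iodide is −1; balancing the −4 overall charge requires Cr(II). Chromium is a group-6 element; Cr(II) is therefore d⁴. Iodide is a weak-field ligand for a first-row metal, so the complex is high-spin. The t₂g³e_g¹ (high-spin) configuration has an unevenly filled e_g set; the Jahn–Teller theorem predicts a tetragonal distortion (typically axial elongation) to lift the degeneracy.

[CrI₆]⁴−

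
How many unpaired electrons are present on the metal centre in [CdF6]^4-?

0

Summing ligand charges against the −4 overall charge gives an oxidation state of +2 for cadmium.
Cadmium is a group-12 element; Cd(II) is therefore d¹⁰.
In an octahedral field the d¹⁰ configuration is t₂g⁶e_g⁴, giving 0 unpaired electrons.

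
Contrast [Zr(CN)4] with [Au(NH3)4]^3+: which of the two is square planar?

[Au(NH3)4]^3+

For [Zr(CN)4]: Ligand charges: each cyanide is −1. With an overall charge of 0 the zirconium centre must be in the +4 oxidation state. Group 4 minus oxidation state 4 gives a d⁰ configuration. A d⁰ ion has no crystal-field stabilisation preference between square planar and tetrahedral, so four ligands adopt the sterically favoured tetrahedral geometry. → tetrahedral.
For [Au(NH3)4]^3+: Summing ligand charges against the +3 overall charge gives an oxidation state of +3 for gold. Group 11 minus oxidation state 3 gives a d⁸ configuration. A 5d d⁸ ion has a large crystal-field splitting; square planar leaves the high-energy d_{x²−y²} orbital empty and maximises CFSE. → square planar.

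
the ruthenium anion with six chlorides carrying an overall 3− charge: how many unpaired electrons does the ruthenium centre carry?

1

Each chloride is −1; balancing the −3 overall charge requires Ru(III).
Ru sits in group 8, so the d-electron count is 8 − 3 = 5.
The spin state decides the count: a 4d ion has a large Δₒ and is invariably low-spin.
An octahedral low-spin d⁵ ion is t₂g⁵e_g⁰, giving 1 unpaired electron.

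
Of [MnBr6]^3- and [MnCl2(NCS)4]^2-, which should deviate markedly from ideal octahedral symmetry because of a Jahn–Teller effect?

[MnBr6]^3-: Summing ligand charges against the −3 overall charge gives an oxidation state of +3 for manganese. Mn sits in group 7, so the d-electron count is 7 − 3 = 4. Bromide is a weak-field ligand for a first-row metal, so the complex is high-spin. The t₂g³e_g¹ (high-spin) configuration has an unevenly filled e_g set; the Jahn–Teller theorem predicts a tetragonal distortion (typically axial elongation) to lift the degeneracy.
[MnCl2(NCS)4]^2-: Summing ligand charges against the −2 overall charge gives an oxidation state of +4 for manganese. Group 7 minus oxidation state 4 gives a d³ configuration. The d³ configuration leaves the e_g set evenly filled (or empty) — no strong Jahn–Teller driving force.

[MnBr6]^3-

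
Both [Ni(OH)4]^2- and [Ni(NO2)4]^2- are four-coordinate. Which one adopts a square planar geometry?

For [Ni(OH)4]^2-: Each hydroxide is −1; balancing the −2 overall charge requires Ni(II). Ni sits in group 10, so the d-electron count is 10 − 2 = 8. Hydroxide is a weak-field ligand. With weak-field ligands the CFSE gain from square planar is small, so a 3d d⁸ ion takes the sterically preferred tetrahedral geometry. → tetrahedral.
For [Ni(NO2)4]^2-: Summing ligand charges against the −2 overall charge gives an oxidation state of +2 for nickel. Group 10 minus oxidation state 2 gives a d⁸ configuration. Nitro (N-bound nitrite) is a strong-field ligand (high in the spectrochemical series). A 3d d⁸ ion with strong-field ligands gains enough CFSE to favour square planar over tetrahedral. → square planar.

[Ni(NO2)4]^2-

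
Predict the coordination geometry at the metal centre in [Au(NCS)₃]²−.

trigonal planar

Each isothiocyanate is −1; balancing the −2 overall charge requires Au(I).
Gold is a group-11 element; Au(I) is therefore d¹⁰.
With 3 monodentate ligands the coordination number is 3.
Three ligands around a d¹⁰ centre minimise repulsion in a trigonal-planar arrangement.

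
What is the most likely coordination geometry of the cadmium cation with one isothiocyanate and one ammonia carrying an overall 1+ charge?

Ligand charges: each isothiocyanate is −1; ammonia is neutral. With an overall charge of +1 the cadmium centre must be in the +2 oxidation state.
Group 12 minus oxidation state 2 gives a d¹⁰ configuration.
With 2 monodentate ligands the coordination number is 2.
A d¹⁰ ion with only two ligands adopts a linear arrangement (sp hybridisation; no CFSE preference).

linear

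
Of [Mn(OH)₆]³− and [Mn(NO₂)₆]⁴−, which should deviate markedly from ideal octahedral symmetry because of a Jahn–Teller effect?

[Mn(OH)₆]³−

[Mn(OH)₆]³−: Ligand charges: each hydroxide is −1. With an overall charge of −3 the manganese centre must be in the +3 oxidation state. Mn sits in group 7, so the d-electron count is 7 − 3 = 4. Hydroxide is a weak-field ligand for a first-row metal, so the complex is high-spin. The t₂g³e_g¹ (high-spin) configuration has an unevenly filled e_g set; the Jahn–Teller theorem predicts a tetragonal distortion (typically axial elongation) to lift the degeneracy.
[Mn(NO₂)₆]⁴−: Ligand charges: each nitro (N-bound nitrite) is −1. With an overall charge of −4 the manganese centre must be in the +2 oxidation state. Mn sits in group 7, so the d-electron count is 7 − 2 = 5. Nitro (N-bound nitrite) is a strong-field ligand (high in the spectrochemical series) for a first-row metal, so the complex is low-spin. The d⁵ configuration leaves the e_g set evenly filled (or empty) — no strong Jahn–Teller driving force.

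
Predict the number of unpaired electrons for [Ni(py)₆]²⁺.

2

Pyridine is neutral; balancing the +2 overall charge requires Ni(II).
Group 10 minus oxidation state 2 gives a d⁸ configuration.
In an octahedral field the d⁸ configuration is t₂g⁶e_g² (only one arrangement possible), giving 2 unpaired electrons.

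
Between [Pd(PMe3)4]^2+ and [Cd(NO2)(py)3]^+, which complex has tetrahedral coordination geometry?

For [Pd(PMe3)4]^2+: Trimethylphosphine is neutral; balancing the +2 overall charge requires Pd(II). Pd sits in group 10, so the d-electron count is 10 − 2 = 8. A 4d d⁸ ion has a large crystal-field splitting; square planar leaves the high-energy d_{x²−y²} orbital empty and maximises CFSE. → square planar.
For [Cd(NO2)(py)3]^+: Each nitro (N-bound nitrite) is −1; pyridine is neutral; balancing the +1 overall charge requires Cd(II). Group 12 minus oxidation state 2 gives a d¹⁰ configuration. A d¹⁰ ion has no crystal-field stabilisation preference between square planar and tetrahedral, so four ligands adopt the sterically favoured tetrahedral geometry. → tetrahedral.

[Cd(NO2)(py)3]^+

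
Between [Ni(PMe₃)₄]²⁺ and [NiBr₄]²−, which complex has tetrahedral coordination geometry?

For [Ni(PMe₃)₄]²⁺: Ligand charges: trimethylphosphine is neutral. With an overall charge of +2 the nickel centre must be in the +2 oxidation state. Group 10 minus oxidation state 2 gives a d⁸ configuration. Trimethylphosphine is a strong-field ligand (high in the spectrochemical series). A 3d d⁸ ion with strong-field ligands gains enough CFSE to favour square planar over tetrahedral. → square planar.
For [NiBr₄]²−: Each bromide is −1; balancing the −2 overall charge requires Ni(II). Group 10 minus oxidation state 2 gives a d⁸ configuration. Bromide is a weak-field ligand. With weak-field ligands the CFSE gain from square planar is small, so a 3d d⁸ ion takes the sterically preferred tetrahedral geometry. → tetrahedral.

[NiBr₄]²−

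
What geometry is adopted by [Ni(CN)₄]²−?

square planar

Each cyanide is −1; balancing the −2 overall charge requires Ni(II).
Group 10 minus oxidation state 2 gives a d⁸ configuration.
Coordination number: 4.
Cyanide is a strong-field ligand (high in the spectrochemical series).
A 3d d⁸ ion with strong-field ligands gains enough CFSE to favour square planar over tetrahedral.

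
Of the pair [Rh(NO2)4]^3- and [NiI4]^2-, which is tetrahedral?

[NiI4]^2-

For [Rh(NO2)4]^3-: Summing ligand charges against the −3 overall charge gives an oxidation state of +1 for rhodium. Rh sits in group 9, so the d-electron count is 9 − 1 = 8. A 4d d⁸ ion has a large crystal-field splitting; square planar leaves the high-energy d_{x²−y²} orbital empty and maximises CFSE. → square planar.
For [NiI4]^2-: Each iodide is −1; balancing the −2 overall charge requires Ni(II). Ni sits in group 10, so the d-electron count is 10 − 2 = 8. Iodide is a weak-field ligand. With weak-field ligands the CFSE gain from square planar is small, so a 3d d⁸ ion takes the sterically preferred tetrahedral geometry. → tetrahedral.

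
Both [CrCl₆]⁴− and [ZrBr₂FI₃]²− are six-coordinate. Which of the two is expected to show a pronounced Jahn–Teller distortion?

[CrCl₆]⁴−

[CrCl₆]⁴−: Summing ligand charges against the −4 overall charge gives an oxidation state of +2 for chromium. Chromium is a group-6 element; Cr(II) is therefore d⁴. Chloride is a weak-field ligand for a first-row metal, so the complex is high-spin. The t₂g³e_g¹ (high-spin) configuration has an unevenly filled e_g set; the Jahn–Teller theorem predicts a tetragonal distortion (typically axial elongation) to lift the degeneracy.
[ZrBr₂FI₃]²−: Summing ligand charges against the −2 overall charge gives an oxidation state of +4 for zirconium. Zirconium is a group-4 element; Zr(IV) is therefore d⁰. The d⁰ configuration leaves the e_g set evenly filled (or empty) — no strong Jahn–Teller driving force.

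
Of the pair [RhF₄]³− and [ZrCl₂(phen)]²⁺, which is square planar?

For [RhF₄]³−: Summing ligand charges against the −3 overall charge gives an oxidation state of +1 for rhodium. Group 9 minus oxidation state 1 gives a d⁸ configuration. A 4d d⁸ ion has a large crystal-field splitting; square planar leaves the high-energy d_{x²−y²} orbital empty and maximises CFSE. → square planar.
For [ZrCl₂(phen)]²⁺: Ligand charges: each chloride is −1; 1,10-phenanthroline is neutral. With an overall charge of +2 the zirconium centre must be in the +4 oxidation state. Zr sits in group 4, so the d-electron count is 4 − 4 = 0. A d⁰ ion has no crystal-field stabilisation preference between square planar and tetrahedral, so four ligands adopt the sterically favoured tetrahedral geometry. → tetrahedral.

[RhF₄]³−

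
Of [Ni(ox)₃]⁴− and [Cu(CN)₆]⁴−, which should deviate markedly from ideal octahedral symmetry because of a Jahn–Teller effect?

[Cu(CN)₆]⁴−

[Ni(ox)₃]⁴−: Ligand charges: each oxalate is −2. With an overall charge of −4 the nickel centre must be in the +2 oxidation state. Nickel is a group-10 element; Ni(II) is therefore d⁸. The d⁸ configuration leaves the e_g set evenly filled (or empty) — no strong Jahn–Teller driving force.
[Cu(CN)₆]⁴−: Ligand charges: each cyanide is −1. With an overall charge of −4 the copper centre must be in the +2 oxidation state. Copper is a group-11 element; Cu(II) is therefore d⁹. The t₂g⁶e_g³ configuration has an unevenly filled e_g set; the Jahn–Teller theorem predicts a tetragonal distortion (typically axial elongation) to lift the degeneracy.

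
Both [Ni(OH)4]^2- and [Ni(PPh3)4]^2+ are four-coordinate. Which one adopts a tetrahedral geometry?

[Ni(OH)4]^2-

For [Ni(OH)4]^2-: Each hydroxide is −1; balancing the −2 overall charge requires Ni(II). Group 10 minus oxidation state 2 gives a d⁸ configuration. Hydroxide is a weak-field ligand. With weak-field ligands the CFSE gain from square planar is small, so a 3d d⁸ ion takes the sterically preferred tetrahedral geometry. → tetrahedral.
For [Ni(PPh3)4]^2+: Summing ligand charges against the +2 overall charge gives an oxidation state of +2 for nickel. Nickel is a group-10 element; Ni(II) is therefore d⁸. Triphenylphosphine is a strong-field ligand (high in the spectrochemical series). A 3d d⁸ ion with strong-field ligands gains enough CFSE to favour square planar over tetrahedral. → square planar.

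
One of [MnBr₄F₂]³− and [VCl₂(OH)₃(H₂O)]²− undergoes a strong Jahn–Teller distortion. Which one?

[MnBr₄F₂]³−

[MnBr₄F₂]³−: Each bromide is −1; each fluoride is −1; balancing the −3 overall charge requires Mn(III). Group 7 minus oxidation state 3 gives a d⁴ configuration. Bromide and fluoride are weak-field ligands for a first-row metal, so the complex is high-spin. The t₂g³e_g¹ (high-spin) configuration has an unevenly filled e_g set; the Jahn–Teller theorem predicts a tetragonal distortion (typically axial elongation) to lift the degeneracy.
[VCl₂(OH)₃(H₂O)]²−: Ligand charges: each chloride is −1; each hydroxide is −1; water is neutral. With an overall charge of −2 the vanadium centre must be in the +3 oxidation state. V sits in group 5, so the d-electron count is 5 − 3 = 2. The d² configuration leaves the e_g set evenly filled (or empty) — no strong Jahn–Teller driving force.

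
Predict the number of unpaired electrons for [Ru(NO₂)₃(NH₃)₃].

1 unpaired electron

Each nitro (N-bound nitrite) is −1; ammonia is neutral; balancing the 0 overall charge requires Ru(III).
Ruthenium is a group-8 element; Ru(III) is therefore d⁵.
The spin state decides the count: a 4d ion has a large Δₒ and is invariably low-spin.
An octahedral low-spin d⁵ ion is t₂g⁵e_g⁰, giving 1 unpaired electron.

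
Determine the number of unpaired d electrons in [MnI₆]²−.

3

Ligand charges: each iodide is −1. With an overall charge of −2 the manganese centre must be in the +4 oxidation state.
Manganese is a group-7 element; Mn(IV) is therefore d³.
In an octahedral field the d³ configuration is t₂g³e_g⁰ (only one arrangement possible), giving 3 unpaired electrons.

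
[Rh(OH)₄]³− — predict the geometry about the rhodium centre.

Summing ligand charges against the −3 overall charge gives an oxidation state of +1 for rhodium.
Rh sits in group 9, so the d-electron count is 9 − 1 = 8.
Coordination number: 4.
A 4d d⁸ ion has a large crystal-field splitting; square planar leaves the high-energy d_{x²−y²} orbital empty and maximises CFSE.

square planar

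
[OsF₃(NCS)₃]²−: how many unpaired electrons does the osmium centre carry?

Summing ligand charges against the −2 overall charge gives an oxidation state of +4 for osmium.
Os sits in group 8, so the d-electron count is 8 − 4 = 4.
The spin state decides the count: a 5d ion has a large Δₒ and is invariably low-spin.
An octahedral low-spin d⁴ ion is t₂g⁴e_g⁰, giving 2 unpaired electrons.

2 unpaired electrons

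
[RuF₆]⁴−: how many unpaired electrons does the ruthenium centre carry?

0 unpaired electrons

Each fluoride is −1; balancing the −4 overall charge requires Ru(II).
Ruthenium is a group-8 element; Ru(II) is therefore d⁶.
The spin state decides the count: a 4d ion has a large Δₒ and is invariably low-spin.
An octahedral low-spin d⁶ ion is t₂g⁶e_g⁰, giving 0 unpaired electrons.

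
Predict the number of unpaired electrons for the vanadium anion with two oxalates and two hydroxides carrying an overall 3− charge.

2

Each oxalate is −2; each hydroxide is −1; balancing the −3 overall charge requires V(III).
Vanadium is a group-5 element; V(III) is therefore d².
Counting donor atoms: 2×oxalate (bidentate) → 4 donors; 2×hydroxide (monodentate) → 2 donors. Coordination number = 6.
In an octahedral field the d² configuration is t₂g²e_g⁰ (only one arrangement possible), giving 2 unpaired electrons.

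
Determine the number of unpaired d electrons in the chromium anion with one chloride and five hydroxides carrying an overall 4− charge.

Ligand charges: each chloride is −1; each hydroxide is −1. With an overall charge of −4 the chromium centre must be in the +2 oxidation state.
Cr sits in group 6, so the d-electron count is 6 − 2 = 4.
The spin state decides the count: Chloride and hydroxide are weak-field ligands for a first-row metal, so the complex is high-spin.
An octahedral high-spin d⁴ ion is t₂g³e_g¹, giving 4 unpaired electrons.

4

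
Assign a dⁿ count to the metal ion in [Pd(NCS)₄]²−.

Summing ligand charges against the −2 overall charge gives an oxidation state of +2 for palladium.
Group 10 minus oxidation state 2 gives a d⁸ configuration.

d8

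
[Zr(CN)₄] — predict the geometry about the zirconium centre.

tetrahedral

Each cyanide is −1; balancing the 0 overall charge requires Zr(IV).
Zirconium is a group-4 element; Zr(IV) is therefore d⁰.
With 4 monodentate ligands the coordination number is 4.
A d⁰ ion has no crystal-field stabilisation preference between square planar and tetrahedral, so four ligands adopt the sterically favoured tetrahedral geometry.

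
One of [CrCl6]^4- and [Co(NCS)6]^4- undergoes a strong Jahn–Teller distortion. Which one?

[CrCl6]^4-: Each chloride is −1; balancing the −4 overall charge requires Cr(II). Group 6 minus oxidation state 2 gives a d⁴ configuration. Chloride is a weak-field ligand for a first-row metal, so the complex is high-spin. The t₂g³e_g¹ (high-spin) configuration has an unevenly filled e_g set; the Jahn–Teller theorem predicts a tetragonal distortion (typically axial elongation) to lift the degeneracy.
[Co(NCS)6]^4-: Summing ligand charges against the −4 overall charge gives an oxidation state of +2 for cobalt. Cobalt is a group-9 element; Co(II) is therefore d⁷. Isothiocyanate is a weak-field ligand for a first-row metal, so the complex is high-spin. The d⁷ configuration leaves the e_g set evenly filled (or empty) — no strong Jahn–Teller driving force.

[CrCl6]^4-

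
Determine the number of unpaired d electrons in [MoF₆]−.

Ligand charges: each fluoride is −1. With an overall charge of −1 the molybdenum centre must be in the +5 oxidation state.
Molybdenum is a group-6 element; Mo(V) is therefore d¹.
In an octahedral field the d¹ configuration is t₂g¹e_g⁰ (only one arrangement possible), giving 1 unpaired electron.

1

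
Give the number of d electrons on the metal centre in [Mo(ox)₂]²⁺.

Summing ligand charges against the +2 overall charge gives an oxidation state of +6 for molybdenum.
Molybdenum is a group-6 element; Mo(VI) is therefore d⁰.

d0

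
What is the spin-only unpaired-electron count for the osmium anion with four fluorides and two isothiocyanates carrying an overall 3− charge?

1

Each fluoride is −1; each isothiocyanate is −1; balancing the −3 overall charge requires Os(III).
Os sits in group 8, so the d-electron count is 8 − 3 = 5.
The spin state decides the count: a 5d ion has a large Δₒ and is invariably low-spin.
An octahedral low-spin d⁵ ion is t₂g⁵e_g⁰, giving 1 unpaired electron.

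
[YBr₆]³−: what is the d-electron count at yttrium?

d0

Summing ligand charges against the −3 overall charge gives an oxidation state of +3 for yttrium.
Yttrium is a group-3 element; Y(III) is therefore d⁰.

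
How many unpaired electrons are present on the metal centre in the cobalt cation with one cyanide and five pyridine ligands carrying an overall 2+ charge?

0 unpaired electrons

Ligand charges: each cyanide is −1; pyridine is neutral. With an overall charge of +2 the cobalt centre must be in the +3 oxidation state.
Co sits in group 9, so the d-electron count is 9 − 3 = 6.
The spin state decides the count: Co(III) has an exceptionally large octahedral splitting and is low-spin with essentially every ligand except fluoride.
An octahedral low-spin d⁶ ion is t₂g⁶e_g⁰, giving 0 unpaired electrons.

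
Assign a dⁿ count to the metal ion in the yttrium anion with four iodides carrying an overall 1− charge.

Each iodide is −1; balancing the −1 overall charge requires Y(III).
Yttrium is a group-3 element; Y(III) is therefore d⁰.

d0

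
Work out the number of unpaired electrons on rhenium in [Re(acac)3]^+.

3

Summing ligand charges against the +1 overall charge gives an oxidation state of +4 for rhenium.
Re sits in group 7, so the d-electron count is 7 − 4 = 3.
Counting donor atoms: 3×acetylacetonate (bidentate) → 6 donors. Coordination number = 6.
In an octahedral field the d³ configuration is t₂g³e_g⁰ (only one arrangement possible), giving 3 unpaired electrons.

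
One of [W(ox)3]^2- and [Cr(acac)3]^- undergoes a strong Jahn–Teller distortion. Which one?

[W(ox)3]^2-: Summing ligand charges against the −2 overall charge gives an oxidation state of +4 for tungsten. Tungsten is a group-6 element; W(IV) is therefore d². The d² configuration leaves the e_g set evenly filled (or empty) — no strong Jahn–Teller driving force.
[Cr(acac)3]^-: Summing ligand charges against the −1 overall charge gives an oxidation state of +2 for chromium. Cr sits in group 6, so the d-electron count is 6 − 2 = 4. Acetylacetonate is a weak-field ligand for a first-row metal, so the complex is high-spin. The t₂g³e_g¹ (high-spin) configuration has an unevenly filled e_g set; the Jahn–Teller theorem predicts a tetragonal distortion (typically axial elongation) to lift the degeneracy.

[Cr(acac)3]^-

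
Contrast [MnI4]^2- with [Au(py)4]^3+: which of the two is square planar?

For [MnI4]^2-: Each iodide is −1; balancing the −2 overall charge requires Mn(II). Manganese is a group-7 element; Mn(II) is therefore d⁵. A high-spin d⁵ ion has zero CFSE in either geometry, so four ligands adopt the sterically favoured tetrahedral geometry. → tetrahedral.
For [Au(py)4]^3+: Pyridine is neutral; balancing the +3 overall charge requires Au(III). Gold is a group-11 element; Au(III) is therefore d⁸. A 5d d⁸ ion has a large crystal-field splitting; square planar leaves the high-energy d_{x²−y²} orbital empty and maximises CFSE. → square planar.

[Au(py)4]^3+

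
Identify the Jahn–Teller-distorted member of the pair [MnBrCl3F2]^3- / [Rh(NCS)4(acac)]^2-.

[MnBrCl3F2]^3-

[MnBrCl3F2]^3-: Summing ligand charges against the −3 overall charge gives an oxidation state of +3 for manganese. Mn sits in group 7, so the d-electron count is 7 − 3 = 4. Bromide, chloride, and fluoride are weak-field ligands for a first-row metal, so the complex is high-spin. The t₂g³e_g¹ (high-spin) configuration has an unevenly filled e_g set; the Jahn–Teller theorem predicts a tetragonal distortion (typically axial elongation) to lift the degeneracy.
[Rh(NCS)4(acac)]^2-: Each isothiocyanate is −1; each acetylacetonate is −1; balancing the −2 overall charge requires Rh(III). Group 9 minus oxidation state 3 gives a d⁶ configuration. A 4d ion has a large Δₒ and is invariably low-spin. The d⁶ configuration leaves the e_g set evenly filled (or empty) — no strong Jahn–Teller driving force.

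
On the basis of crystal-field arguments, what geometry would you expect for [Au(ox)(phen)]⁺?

square planar

Ligand charges: each oxalate is −2; 1,10-phenanthroline is neutral. With an overall charge of +1 the gold centre must be in the +3 oxidation state.
Gold is a group-11 element; Au(III) is therefore d⁸.
Counting donor atoms: 1×oxalate (bidentate) → 2 donors; 1×1,10-phenanthroline (bidentate) → 2 donors. Coordination number = 4.
A 5d d⁸ ion has a large crystal-field splitting; square planar leaves the high-energy d_{x²−y²} orbital empty and maximises CFSE.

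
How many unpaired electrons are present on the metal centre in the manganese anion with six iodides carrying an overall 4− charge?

5 unpaired electrons

Ligand charges: each iodide is −1. With an overall charge of −4 the manganese centre must be in the +2 oxidation state.
Manganese is a group-7 element; Mn(II) is therefore d⁵.
The spin state decides the count: Iodide is a weak-field ligand for a first-row metal, so the complex is high-spin.
An octahedral high-spin d⁵ ion is t₂g³e_g², giving 5 unpaired electrons.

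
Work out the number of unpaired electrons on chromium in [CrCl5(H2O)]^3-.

4

Summing ligand charges against the −3 overall charge gives an oxidation state of +2 for chromium.
Cr sits in group 6, so the d-electron count is 6 − 2 = 4.
The spin state decides the count: Chloride is a weak-field ligand for a first-row metal, so the complex is high-spin.
An octahedral high-spin d⁴ ion is t₂g³e_g¹, giving 4 unpaired electrons.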